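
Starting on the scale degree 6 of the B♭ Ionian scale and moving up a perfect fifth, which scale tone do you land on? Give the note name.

D

The scale is B♭ C D E♭ F G A.
The scale degree 6 is G; a perfect fifth above that is D — scale degree 3.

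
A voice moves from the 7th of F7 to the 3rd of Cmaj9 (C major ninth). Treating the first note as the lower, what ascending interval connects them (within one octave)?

The 7th of F7 is E♭; the 3rd of Cmaj9 (C major ninth) is E.
1 letter names make it a unison; at 1 semitone (a half step wider than perfect) the quality is augmented.

augmented unison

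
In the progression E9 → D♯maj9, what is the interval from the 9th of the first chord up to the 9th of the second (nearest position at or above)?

The 9th of E9 is F♯; the 9th of D♯maj9 is E♯.
Counting 7 letters and 11 half steps from F♯ gives a major seventh.

major seventh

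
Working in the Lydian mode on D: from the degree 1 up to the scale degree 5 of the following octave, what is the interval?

P12

D lydian: D E F# G# A B C#.
The degree 1 is D and the 5th scale degree (up an octave) is A.
Counting 12 letters and 19 half steps from D gives a perfect twelfth.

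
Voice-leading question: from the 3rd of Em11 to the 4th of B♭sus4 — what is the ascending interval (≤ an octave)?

Em11 has G as its 3rd, and B♭sus4 has E♭ as its 4th.
G up to E♭ is 8 semitones, a half step narrower than a major sixth, so the interval is minor.

minor sixth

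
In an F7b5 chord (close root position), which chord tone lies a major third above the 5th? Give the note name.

Spelling the chord: F A Cb Eb.
The 5th is Cb. A major third above Cb is Eb.
Eb is the chord's 7th.

Eb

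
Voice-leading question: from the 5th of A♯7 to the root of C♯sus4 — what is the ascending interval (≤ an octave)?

A♯7 has E♯ as its 5th, and C♯sus4 has C♯ as its root.
From E♯ to C♯: 8 semitones over a sixth = minor.

minor 6th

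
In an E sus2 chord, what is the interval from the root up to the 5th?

perfect fifth

Spelling the chord: E-F♯-B.
The root is E and the 5th is B.
E up to B spans 5 letter names and 7 semitones — a perfect fifth.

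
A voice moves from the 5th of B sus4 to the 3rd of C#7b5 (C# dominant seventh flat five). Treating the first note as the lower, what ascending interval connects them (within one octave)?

B sus4 has F# as its 5th, and C#7b5 (C# dominant seventh flat five) has E# as its 3rd.
Counting 7 letters and 11 half steps from F# gives a major seventh.

major seventh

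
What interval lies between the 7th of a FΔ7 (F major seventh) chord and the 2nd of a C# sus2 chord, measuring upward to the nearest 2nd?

major seventh

FΔ7 (F major seventh) has E as its 7th, and C# sus2 has D# as its 2nd.
Counting 7 letters and 11 half steps from E gives a major seventh.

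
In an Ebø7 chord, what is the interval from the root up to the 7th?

Ebø7 (Eb half-diminished seventh) is spelled Eb Gb Bbb Db.
The root is Eb and the 7th is Db.
7 letter names make it a seventh; at 10 semitones (a half step narrower than major) the quality is minor.

minor 7th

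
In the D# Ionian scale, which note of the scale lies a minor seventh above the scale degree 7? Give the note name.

B#

The scale is D# E# F## G# A# B# C##.
The scale degree 7 is C##; a minor seventh above that is B# — scale degree 6.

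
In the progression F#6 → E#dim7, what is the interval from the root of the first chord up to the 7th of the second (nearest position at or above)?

m6

The root of F#6 is F#; the 7th of E#dim7 is D.
6 letter names make it a sixth; at 8 semitones (a half step narrower than major) the quality is minor.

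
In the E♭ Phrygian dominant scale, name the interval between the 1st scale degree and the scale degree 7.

minor seventh

Spelling the E♭ Phrygian dominant scale: E♭ F♭ G A♭ B♭ C♭ D♭.
That puts E♭ below D♭.
7 letter names make it a seventh; at 10 semitones (a half step narrower than major) the quality is minor.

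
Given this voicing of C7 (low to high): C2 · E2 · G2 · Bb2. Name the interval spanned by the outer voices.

The outer voices are C2 and Bb2.
7 letter names make it a seventh; at 10 semitones (a half step narrower than major) the quality is minor.

m7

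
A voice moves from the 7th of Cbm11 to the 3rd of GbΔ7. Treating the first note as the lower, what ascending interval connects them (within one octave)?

Cbm11 has Bbb as its 7th, and GbΔ7 has Bb as its 3rd.
Bbb up to Bb is 1 semitone, a half step wider than a perfect unison, so the interval is augmented.

augmented unison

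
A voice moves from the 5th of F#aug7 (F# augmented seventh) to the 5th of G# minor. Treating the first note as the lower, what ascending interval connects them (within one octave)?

minor second

F#aug7 (F# augmented seventh) has C## as its 5th, and G# minor has D# as its 5th.
2 letter names make it a second; at 1 semitone (a half step narrower than major) the quality is minor.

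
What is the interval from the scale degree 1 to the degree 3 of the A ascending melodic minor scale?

minor 3rd

The scale runs A B C D E F♯ G♯.
So we need the interval from A up to C.
A up to C is 3 semitones, a half step narrower than a major third, so the interval is minor.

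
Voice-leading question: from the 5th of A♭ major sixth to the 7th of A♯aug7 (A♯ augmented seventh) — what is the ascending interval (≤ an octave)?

augmented 3rd

A♭ major sixth has E♭ as its 5th, and A♯aug7 (A♯ augmented seventh) has G♯ as its 7th.
E♭ up to G♯ is 5 semitones, a half step wider than a major third, so the interval is augmented.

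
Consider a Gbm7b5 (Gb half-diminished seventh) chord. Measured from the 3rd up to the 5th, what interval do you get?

Gb half-diminished seventh is spelled Gb Bbb Dbb Fb.
The 3rd is Bbb and the 5th is Dbb.
Bbb up to Dbb is 3 semitones, a half step narrower than a major third, so the interval is minor.

minor third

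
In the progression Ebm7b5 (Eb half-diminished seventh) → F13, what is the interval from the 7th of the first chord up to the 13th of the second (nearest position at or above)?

Ebm7b5 (Eb half-diminished seventh) has Db as its 7th, and F13 has D as its 13th.
1 letter names make it a unison; at 1 semitone (a half step wider than perfect) the quality is augmented.

augmented unison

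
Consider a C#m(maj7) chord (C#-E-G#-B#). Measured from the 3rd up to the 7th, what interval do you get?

3rd = E; 7th = B#.
From E to B#: 8 semitones over a fifth = augmented.

augmented fifth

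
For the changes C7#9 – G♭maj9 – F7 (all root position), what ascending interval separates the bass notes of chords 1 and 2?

d5

The roots are C and G♭.
From C to G♭: 6 semitones over a fifth = diminished.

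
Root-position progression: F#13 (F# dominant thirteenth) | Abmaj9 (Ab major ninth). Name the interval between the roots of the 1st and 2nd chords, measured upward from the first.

The roots are F# and Ab.
3 letter names make it a third; at 2 semitones (a whole step narrower than major) the quality is diminished.

diminished third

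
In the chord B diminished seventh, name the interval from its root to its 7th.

d7

B°7: B, D, F, A♭.
So we need the interval from B up to A♭.
B up to A♭ is 9 semitones, a whole step narrower than a major seventh, so the interval is diminished.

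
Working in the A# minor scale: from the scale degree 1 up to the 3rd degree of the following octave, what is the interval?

minor tenth

Spelling the A# minor scale: A# B# C# D# E# F# G#.
Scale degree 1 = A#; 3rd scale degree (up an octave) = C#.
From A# to C#: 15 semitones over a tenth = minor.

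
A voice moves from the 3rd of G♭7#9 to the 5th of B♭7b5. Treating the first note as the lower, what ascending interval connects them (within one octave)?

The 3rd of G♭7#9 is B♭; the 5th of B♭7b5 is F♭.
B♭ up to F♭ is 6 semitones, a half step narrower than a perfect fifth, so the interval is diminished.

diminished fifth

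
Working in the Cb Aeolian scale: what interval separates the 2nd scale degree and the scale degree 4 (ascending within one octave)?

Spelling the Cb Aeolian scale: Cb Db Ebb Fb Gb Abb Bbb.
The 2nd scale degree is Db and the 4th degree is Fb.
From Db to Fb: 3 semitones over a third = minor.

m3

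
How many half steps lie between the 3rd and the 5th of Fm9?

4

Fmin9 is spelled F, Ab, C, Eb, G.
Ab to C is a major third: 4 semitones.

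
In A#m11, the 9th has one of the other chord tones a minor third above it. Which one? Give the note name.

D#

Spelling the chord: A#–C#–E#–G#–B#–D#.
The 9th is B#. A minor third above B# is D#.
D# is the chord's 11th.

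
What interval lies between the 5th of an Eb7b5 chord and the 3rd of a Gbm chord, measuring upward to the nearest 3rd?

Eb7b5 has Bbb as its 5th, and Gbm has Bbb as its 3rd.
Bbb up to Bbb spans 1 letter names and 0 semitones — a perfect unison.

perfect unison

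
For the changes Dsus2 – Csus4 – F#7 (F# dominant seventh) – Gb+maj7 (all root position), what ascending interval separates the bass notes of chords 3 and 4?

diminished 2nd

The roots are F# and Gb.
From F# to Gb: 0 semitones over a second = diminished.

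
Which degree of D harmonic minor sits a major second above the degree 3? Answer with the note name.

The scale is D E F G A Bb C#.
The degree 3 is F; a major second above that is G — scale degree 4.

G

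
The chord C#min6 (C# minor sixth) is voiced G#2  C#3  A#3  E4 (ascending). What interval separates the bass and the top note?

minor 13th

The outer voices are G#2 and E4.
G# up to E is 20 semitones, a half step narrower than a major thirteenth, so the interval is minor.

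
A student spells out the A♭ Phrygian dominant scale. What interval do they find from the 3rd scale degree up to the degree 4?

Spelling the A♭ Phrygian dominant scale: A♭ B𝄫 C D♭ E♭ F♭ G♭.
That puts C below D♭.
C up to D♭ is 1 semitone, a half step narrower than a major second, so the interval is minor.

m2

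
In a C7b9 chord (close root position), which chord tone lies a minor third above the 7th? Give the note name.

The chord tones of C7b9 are C E G Bb Db.
The 7th is Bb. A minor third above Bb is Db.
Db is the chord's 9th.

Db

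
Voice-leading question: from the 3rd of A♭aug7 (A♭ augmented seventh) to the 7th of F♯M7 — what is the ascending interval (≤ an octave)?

augmented third

A♭aug7 (A♭ augmented seventh) has C as its 3rd, and F♯M7 has E♯ as its 7th.
From C to E♯: 5 semitones over a third = augmented.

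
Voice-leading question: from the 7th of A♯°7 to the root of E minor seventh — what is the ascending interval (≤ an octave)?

The 7th of A♯°7 is G; the root of E minor seventh is E.
From G to E is 9 semitones, exactly the major sixth.

major sixth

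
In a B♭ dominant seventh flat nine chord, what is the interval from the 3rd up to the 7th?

diminished fifth

B♭7b9: B♭, D, F, A♭, C♭.
So we need the interval from D up to A♭.
From D to A♭: 6 semitones over a fifth = diminished.
That tritone between 3rd and 7th is what gives the dominant seventh its pull toward resolution.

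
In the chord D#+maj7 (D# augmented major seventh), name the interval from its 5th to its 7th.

minor third

D#+maj7 is spelled D# F## A## C##.
That puts A## below C##.
A## up to C## is 3 semitones, a half step narrower than a major third, so the interval is minor.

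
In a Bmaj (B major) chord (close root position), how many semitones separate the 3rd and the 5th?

B major is spelled B-D#-F#.
D# to F# is a minor third: 3 semitones.

3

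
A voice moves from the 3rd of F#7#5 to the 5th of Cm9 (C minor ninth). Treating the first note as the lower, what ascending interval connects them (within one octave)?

F#7#5 has A# as its 3rd, and Cm9 (C minor ninth) has G as its 5th.
7 letter names make it a seventh; at 9 semitones (a whole step narrower than major) the quality is diminished.

diminished seventh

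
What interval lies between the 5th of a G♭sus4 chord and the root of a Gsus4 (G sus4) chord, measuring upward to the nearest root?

The 5th of G♭sus4 is D♭; the root of Gsus4 (G sus4) is G.
From D♭ to G: 6 semitones over a fourth = augmented.

augmented fourth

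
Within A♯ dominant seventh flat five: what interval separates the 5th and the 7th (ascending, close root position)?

The chord tones of A♯7b5 are A♯, C𝄪, E, G♯.
The 5th is E and the 7th is G♯.
E up to G♯ spans 3 letter names and 4 semitones — a major third.

major third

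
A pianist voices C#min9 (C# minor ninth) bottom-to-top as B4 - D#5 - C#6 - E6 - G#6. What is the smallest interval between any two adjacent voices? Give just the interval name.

Adjacent intervals: B4→D#5 = major third; D#5→C#6 = minor seventh; C#6→E6 = minor third; E6→G#6 = major third.
The smallest is C#6 to E6, a minor third (3 semitones).

minor third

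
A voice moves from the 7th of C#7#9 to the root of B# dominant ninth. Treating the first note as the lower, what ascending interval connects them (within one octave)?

C#7#9 has B as its 7th, and B# dominant ninth has B# as its root.
1 letter names make it a unison; at 1 semitone (a half step wider than perfect) the quality is augmented.

A1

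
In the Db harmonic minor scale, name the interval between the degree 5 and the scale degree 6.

Db harmonic minor: Db Eb Fb Gb Ab Bbb C.
Degree 5 = Ab; 6th degree = Bbb.
From Ab to Bbb: 1 semitone over a second = minor.

m2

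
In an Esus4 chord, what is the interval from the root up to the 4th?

P4

Spelling the chord: E–A–B.
So we need the interval from E up to A.
E up to A spans 4 letter names and 5 semitones — a perfect fourth.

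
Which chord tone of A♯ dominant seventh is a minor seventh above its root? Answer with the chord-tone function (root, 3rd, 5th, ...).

A♯7 is spelled A♯-C𝄪-E♯-G♯.
The root is A♯. A minor seventh above A♯ is G♯.
G♯ is the chord's 7th.

7th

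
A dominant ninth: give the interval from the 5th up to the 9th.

perfect fifth

The chord tones of A dominant ninth are A-C#-E-G-B.
So we need the interval from E up to B.
Counting 5 letters and 7 half steps from E gives a perfect fifth.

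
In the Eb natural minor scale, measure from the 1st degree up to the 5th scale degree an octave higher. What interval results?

P12

Eb natural minor: Eb F Gb Ab Bb Cb Db.
The 1st degree is Eb and the scale degree 5 (up an octave) is Bb.
From Eb to Bb is 19 semitones, exactly the perfect twelfth.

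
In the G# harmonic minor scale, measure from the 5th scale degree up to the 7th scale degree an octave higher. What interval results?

G# harmonic minor: G# A# B C# D# E F##.
So we need the interval from D# up to F##.
D# up to F## spans 10 letter names and 16 semitones — a major tenth.

major 10th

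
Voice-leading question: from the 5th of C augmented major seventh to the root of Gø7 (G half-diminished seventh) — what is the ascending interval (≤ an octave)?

d8

The 5th of C augmented major seventh is G#; the root of Gø7 (G half-diminished seventh) is G.
8 letter names make it an octave; at 11 semitones (a half step narrower than perfect) the quality is diminished.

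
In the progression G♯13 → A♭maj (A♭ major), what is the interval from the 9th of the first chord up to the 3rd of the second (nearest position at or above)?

diminished third

The 9th of G♯13 is A♯; the 3rd of A♭maj (A♭ major) is C.
From A♯ to C: 2 semitones over a third = diminished.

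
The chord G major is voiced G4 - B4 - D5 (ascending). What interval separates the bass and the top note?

The outer voices are G4 and D5.
G up to D spans 5 letter names and 7 semitones — a perfect fifth.

perfect 5th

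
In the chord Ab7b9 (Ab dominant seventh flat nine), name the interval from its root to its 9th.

The chord tones of Ab7b9 are Ab, C, Eb, Gb, Bbb.
Root = Ab; 9th = Bbb.
Ab up to Bbb is 13 semitones, a half step narrower than a major ninth, so the interval is minor.

minor ninth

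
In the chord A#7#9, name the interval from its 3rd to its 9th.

The chord tones of A#7#9 (A# dominant seventh sharp nine) are A# C## E# G# B##.
That puts C## below B##.
C## up to B## spans 7 letter names and 11 semitones — a major seventh.

major 7th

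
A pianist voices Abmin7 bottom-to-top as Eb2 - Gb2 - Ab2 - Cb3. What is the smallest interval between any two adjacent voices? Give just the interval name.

major 2nd

Adjacent intervals: Eb2→Gb2 = minor third; Gb2→Ab2 = major second; Ab2→Cb3 = minor third.
The smallest is Gb2 to Ab2, a major second (2 semitones).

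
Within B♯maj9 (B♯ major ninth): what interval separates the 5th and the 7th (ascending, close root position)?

Spelling the chord: B♯-D𝄪-F𝄪-A𝄪-C𝄪.
That puts F𝄪 below A𝄪.
F𝄪 up to A𝄪 spans 3 letter names and 4 semitones — a major third.

M3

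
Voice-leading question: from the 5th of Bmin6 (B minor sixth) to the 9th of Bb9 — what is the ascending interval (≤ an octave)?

The 5th of Bmin6 (B minor sixth) is F#; the 9th of Bb9 is C.
F# up to C is 6 semitones, a half step narrower than a perfect fifth, so the interval is diminished.

diminished 5th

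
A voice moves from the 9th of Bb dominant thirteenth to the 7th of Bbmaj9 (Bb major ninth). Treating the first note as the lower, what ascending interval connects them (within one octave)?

M6

The 9th of Bb dominant thirteenth is C; the 7th of Bbmaj9 (Bb major ninth) is A.
From C to A is 9 semitones, exactly the major sixth.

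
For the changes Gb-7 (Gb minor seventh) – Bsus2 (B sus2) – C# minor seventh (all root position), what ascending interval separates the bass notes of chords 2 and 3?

M2

The roots are B and C#.
From B to C# is 2 semitones, exactly the major second.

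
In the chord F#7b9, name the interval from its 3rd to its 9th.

d7

F#7b9: F#, A#, C#, E, G.
The 3rd is A# and the 9th is G.
7 letter names make it a seventh; at 9 semitones (a whole step narrower than major) the quality is diminished.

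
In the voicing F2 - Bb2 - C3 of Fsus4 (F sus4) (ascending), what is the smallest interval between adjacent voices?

major 2nd

Adjacent intervals: F2→Bb2 = perfect fourth; Bb2→C3 = major second.
The smallest is Bb2 to C3, a major second (2 semitones).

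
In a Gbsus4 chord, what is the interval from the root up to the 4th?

Gbsus4 (Gb sus4): Gb–Cb–Db.
That puts Gb below Cb.
Gb up to Cb spans 4 letter names and 5 semitones — a perfect fourth.

perfect fourth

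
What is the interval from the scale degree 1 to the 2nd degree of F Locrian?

The scale runs F G♭ A♭ B♭ C♭ D♭ E♭.
That puts F below G♭.
From F to G♭: 1 semitone over a second = minor.

minor 2nd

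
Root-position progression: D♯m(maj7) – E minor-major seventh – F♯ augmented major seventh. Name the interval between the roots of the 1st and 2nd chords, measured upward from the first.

minor second

The roots are D♯ and E.
2 letter names make it a second; at 1 semitone (a half step narrower than major) the quality is minor.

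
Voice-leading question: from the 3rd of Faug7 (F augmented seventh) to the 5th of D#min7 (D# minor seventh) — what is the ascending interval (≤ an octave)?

augmented unison

The 3rd of Faug7 (F augmented seventh) is A; the 5th of D#min7 (D# minor seventh) is A#.
A up to A# is 1 semitone, a half step wider than a perfect unison, so the interval is augmented.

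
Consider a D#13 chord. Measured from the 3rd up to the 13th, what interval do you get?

Spelling the chord: D#, F##, A#, C#, E#, B#.
The 3rd is F## and the 13th is B#.
Counting 11 letters and 17 half steps from F## gives a perfect eleventh.

perfect 11th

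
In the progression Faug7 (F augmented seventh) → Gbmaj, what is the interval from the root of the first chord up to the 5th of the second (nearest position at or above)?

minor sixth

The root of Faug7 (F augmented seventh) is F; the 5th of Gbmaj is Db.
From F to Db: 8 semitones over a sixth = minor.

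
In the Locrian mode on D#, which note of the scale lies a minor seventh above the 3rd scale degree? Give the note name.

E

The scale is D# E F# G# A B C#.
The 3rd scale degree is F#; a minor seventh above that is E — scale degree 2.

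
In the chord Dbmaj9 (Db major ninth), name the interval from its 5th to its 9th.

perfect fifth

Dbmaj9: Db F Ab C Eb.
5th = Ab; 9th = Eb.
From Ab to Eb is 7 semitones, exactly the perfect fifth.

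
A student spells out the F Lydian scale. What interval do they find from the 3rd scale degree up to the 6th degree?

F lydian: F G A B C D E.
So we need the interval from A up to D.
A up to D spans 4 letter names and 5 semitones — a perfect fourth.

perfect 4th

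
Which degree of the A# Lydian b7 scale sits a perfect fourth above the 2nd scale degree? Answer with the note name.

The scale is A# B# C## D## E# F## G#.
The 2nd scale degree is B#; a perfect fourth above that is E# — scale degree 5.

E#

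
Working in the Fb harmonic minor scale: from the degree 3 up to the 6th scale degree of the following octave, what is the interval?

perfect 11th

The scale runs Fb Gb Abb Bbb Cb Dbb Eb.
The degree 3 is Abb and the scale degree 6 (up an octave) is Dbb.
Abb up to Dbb spans 11 letter names and 17 semitones — a perfect eleventh.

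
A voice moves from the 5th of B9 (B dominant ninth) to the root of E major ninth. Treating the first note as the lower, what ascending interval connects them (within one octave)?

minor seventh

B9 (B dominant ninth) has F# as its 5th, and E major ninth has E as its root.
F# up to E is 10 semitones, a half step narrower than a major seventh, so the interval is minor.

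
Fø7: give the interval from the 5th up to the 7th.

major 3rd

Fm7b5: F–Ab–Cb–Eb.
5th = Cb; 7th = Eb.
Cb up to Eb spans 3 letter names and 4 semitones — a major third.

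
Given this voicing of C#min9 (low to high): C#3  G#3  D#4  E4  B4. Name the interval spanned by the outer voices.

The outer voices are C#3 and B4.
14 letter names make it a fourteenth; at 22 semitones (a half step narrower than major) the quality is minor.

m14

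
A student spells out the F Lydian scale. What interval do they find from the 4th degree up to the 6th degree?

The scale runs F G A B C D E.
That puts B below D.
3 letter names make it a third; at 3 semitones (a half step narrower than major) the quality is minor.

minor third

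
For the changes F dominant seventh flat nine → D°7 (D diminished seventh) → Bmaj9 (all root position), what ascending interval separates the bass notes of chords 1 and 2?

The roots are F and D.
From F to D is 9 semitones, exactly the major sixth.

major 6th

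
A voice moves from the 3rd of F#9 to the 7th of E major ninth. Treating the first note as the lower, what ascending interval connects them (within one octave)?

The 3rd of F#9 is A#; the 7th of E major ninth is D#.
Counting 4 letters and 5 half steps from A# gives a perfect fourth.

perfect fourth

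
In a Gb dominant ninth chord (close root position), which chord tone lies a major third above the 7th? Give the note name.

Gb9 is spelled Gb, Bb, Db, Fb, Ab.
The 7th is Fb. A major third above Fb is Ab.
Ab is the chord's 9th.

Ab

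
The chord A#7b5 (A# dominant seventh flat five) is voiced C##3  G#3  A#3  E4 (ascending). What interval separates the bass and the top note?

The outer voices are C##3 and E4.
From C## to E: 14 semitones over a tenth = diminished.

diminished tenth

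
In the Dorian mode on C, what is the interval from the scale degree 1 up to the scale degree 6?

C dorian: C D Eb F G A Bb.
The scale degree 1 is C and the scale degree 6 is A.
C up to A spans 6 letter names and 9 semitones — a major sixth.

M6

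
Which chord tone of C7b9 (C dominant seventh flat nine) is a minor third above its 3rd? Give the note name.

G

The chord tones of C7b9 (C dominant seventh flat nine) are C, E, G, B♭, D♭.
The 3rd is E. A minor third above E is G.
G is the chord's 5th.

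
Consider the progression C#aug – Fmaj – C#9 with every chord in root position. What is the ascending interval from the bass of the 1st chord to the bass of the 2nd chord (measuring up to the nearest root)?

The roots are C# and F.
4 letter names make it a fourth; at 4 semitones (a half step narrower than perfect) the quality is diminished.

diminished 4th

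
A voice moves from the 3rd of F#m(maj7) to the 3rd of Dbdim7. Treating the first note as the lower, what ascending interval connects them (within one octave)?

diminished 6th

The 3rd of F#m(maj7) is A; the 3rd of Dbdim7 is Fb.
6 letter names make it a sixth; at 7 semitones (a whole step narrower than major) the quality is diminished.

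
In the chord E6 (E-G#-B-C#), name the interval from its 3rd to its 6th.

perfect 4th

So we need the interval from G# up to C#.
Counting 4 letters and 5 half steps from G# gives a perfect fourth.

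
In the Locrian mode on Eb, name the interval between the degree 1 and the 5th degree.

diminished fifth

Spelling the Locrian mode on Eb: Eb Fb Gb Ab Bbb Cb Db.
So we need the interval from Eb up to Bbb.
Eb up to Bbb is 6 semitones, a half step narrower than a perfect fifth, so the interval is diminished.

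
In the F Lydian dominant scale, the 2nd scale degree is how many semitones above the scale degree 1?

2

The scale is F G A B C D Eb.
F up to G is a major second — 2 semitones.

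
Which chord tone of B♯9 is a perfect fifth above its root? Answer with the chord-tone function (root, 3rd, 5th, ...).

B♯9 is spelled B♯ D𝄪 F𝄪 A♯ C𝄪.
The root is B♯. A perfect fifth above B♯ is F𝄪.
F𝄪 is the chord's 5th.

5th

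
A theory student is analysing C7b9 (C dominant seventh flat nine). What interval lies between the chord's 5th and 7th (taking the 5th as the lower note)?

minor third

Spelling the chord: C-E-G-Bb-Db.
That puts G below Bb.
3 letter names make it a third; at 3 semitones (a half step narrower than major) the quality is minor.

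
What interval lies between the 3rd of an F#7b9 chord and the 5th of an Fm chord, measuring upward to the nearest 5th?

d3

The 3rd of F#7b9 is A#; the 5th of Fm is C.
3 letter names make it a third; at 2 semitones (a whole step narrower than major) the quality is diminished.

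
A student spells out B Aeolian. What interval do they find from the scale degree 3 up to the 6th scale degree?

perfect fourth

The scale runs B C# D E F# G A.
That puts D below G.
Counting 4 letters and 5 half steps from D gives a perfect fourth.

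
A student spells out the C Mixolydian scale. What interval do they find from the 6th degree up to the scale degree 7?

m2

The scale runs C D E F G A Bb.
6th degree = A; scale degree 7 = Bb.
2 letter names make it a second; at 1 semitone (a half step narrower than major) the quality is minor.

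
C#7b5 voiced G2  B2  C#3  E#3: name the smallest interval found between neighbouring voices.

Adjacent intervals: G2→B2 = major third; B2→C#3 = major second; C#3→E#3 = major third.
The smallest is B2 to C#3, a major second (2 semitones).

major second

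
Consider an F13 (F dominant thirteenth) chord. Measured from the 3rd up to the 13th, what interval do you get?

perfect 11th

F13 is spelled F-A-C-E♭-G-D.
That puts A below D.
From A to D is 17 semitones, exactly the perfect eleventh.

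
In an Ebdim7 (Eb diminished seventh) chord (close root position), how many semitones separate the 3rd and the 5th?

3

Spelling the chord: Eb–Gb–Bbb–Dbb.
Gb to Bbb is a minor third: 3 semitones.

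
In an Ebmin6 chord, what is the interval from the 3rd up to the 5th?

Ebmin6: Eb-Gb-Bb-C.
3rd = Gb; 5th = Bb.
Counting 3 letters and 4 half steps from Gb gives a major third.

major 3rd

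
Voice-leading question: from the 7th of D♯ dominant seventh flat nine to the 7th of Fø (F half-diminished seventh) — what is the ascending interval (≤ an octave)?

D♯ dominant seventh flat nine has C♯ as its 7th, and Fø (F half-diminished seventh) has E♭ as its 7th.
3 letter names make it a third; at 2 semitones (a whole step narrower than major) the quality is diminished.

diminished 3rd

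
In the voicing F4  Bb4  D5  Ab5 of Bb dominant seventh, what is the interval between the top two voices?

Those voices are D5 and Ab5.
D up to Ab is 6 semitones, a half step narrower than a perfect fifth, so the interval is diminished.

diminished 5th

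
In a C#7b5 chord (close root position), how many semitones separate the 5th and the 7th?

4

The chord tones of C#7b5 are C#, E#, G, B.
G to B is a major third: 4 semitones.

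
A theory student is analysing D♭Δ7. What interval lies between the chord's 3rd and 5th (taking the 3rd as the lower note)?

minor third

The chord tones of D♭maj7 (D♭ major seventh) are D♭ F A♭ C.
3rd = F; 5th = A♭.
From F to A♭: 3 semitones over a third = minor.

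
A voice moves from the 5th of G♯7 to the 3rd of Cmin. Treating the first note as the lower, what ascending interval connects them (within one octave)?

G♯7 has D♯ as its 5th, and Cmin has E♭ as its 3rd.
From D♯ to E♭: 0 semitones over a second = diminished.

diminished second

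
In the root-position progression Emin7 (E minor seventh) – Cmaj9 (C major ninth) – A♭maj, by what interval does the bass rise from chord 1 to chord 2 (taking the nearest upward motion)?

The roots are E and C.
6 letter names make it a sixth; at 8 semitones (a half step narrower than major) the quality is minor.

minor sixth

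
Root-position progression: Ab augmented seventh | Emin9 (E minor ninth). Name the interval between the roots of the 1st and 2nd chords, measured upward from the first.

The roots are Ab and E.
Ab up to E is 8 semitones, a half step wider than a perfect fifth, so the interval is augmented.

augmented fifth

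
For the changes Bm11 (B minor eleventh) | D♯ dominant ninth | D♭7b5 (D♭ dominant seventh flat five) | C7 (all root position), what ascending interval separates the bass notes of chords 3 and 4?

The roots are D♭ and C.
From D♭ to C is 11 semitones, exactly the major seventh.

major seventh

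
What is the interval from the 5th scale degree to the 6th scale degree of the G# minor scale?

minor second

Spelling the G# minor scale: G# A# B C# D# E F#.
So we need the interval from D# up to E.
From D# to E: 1 semitone over a second = minor.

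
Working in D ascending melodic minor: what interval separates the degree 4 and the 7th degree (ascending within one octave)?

Spelling D ascending melodic minor: D E F G A B C#.
The degree 4 is G and the degree 7 is C#.
From G to C#: 6 semitones over a fourth = augmented.

augmented 4th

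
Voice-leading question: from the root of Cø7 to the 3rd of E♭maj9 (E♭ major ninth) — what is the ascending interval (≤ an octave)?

The root of Cø7 is C; the 3rd of E♭maj9 (E♭ major ninth) is G.
Counting 5 letters and 7 half steps from C gives a perfect fifth.

perfect fifth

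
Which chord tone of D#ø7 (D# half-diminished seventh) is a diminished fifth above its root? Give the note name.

A

D#m7b5 (D# half-diminished seventh) is spelled D#-F#-A-C#.
The root is D#. A diminished fifth above D# is A.
A is the chord's 5th.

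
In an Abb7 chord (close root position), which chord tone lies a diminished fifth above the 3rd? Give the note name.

Gbb

The chord tones of Abb dominant seventh are Abb–Cb–Ebb–Gbb.
The 3rd is Cb. A diminished fifth above Cb is Gbb.
Gbb is the chord's 7th.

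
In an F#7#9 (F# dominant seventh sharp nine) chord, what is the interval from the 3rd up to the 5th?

minor 3rd

F#7#9 is spelled F#, A#, C#, E, G##.
3rd = A#; 5th = C#.
A# up to C# is 3 semitones, a half step narrower than a major third, so the interval is minor.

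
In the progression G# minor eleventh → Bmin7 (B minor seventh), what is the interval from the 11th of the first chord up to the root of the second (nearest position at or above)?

G# minor eleventh has C# as its 11th, and Bmin7 (B minor seventh) has B as its root.
C# up to B is 10 semitones, a half step narrower than a major seventh, so the interval is minor.

m7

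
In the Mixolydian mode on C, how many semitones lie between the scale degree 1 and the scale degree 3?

4

The scale is C D E F G A Bb.
C up to E is a major third — 4 semitones.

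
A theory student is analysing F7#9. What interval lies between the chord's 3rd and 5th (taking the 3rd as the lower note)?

minor third

The chord tones of F7#9 are F–A–C–Eb–G#.
3rd = A; 5th = C.
From A to C: 3 semitones over a third = minor.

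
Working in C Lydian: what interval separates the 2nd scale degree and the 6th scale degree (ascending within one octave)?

perfect fifth

Spelling C Lydian: C D E F♯ G A B.
That puts D below A.
D up to A spans 5 letter names and 7 semitones — a perfect fifth.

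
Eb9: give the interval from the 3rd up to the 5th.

minor third

Spelling the chord: Eb-G-Bb-Db-F.
That puts G below Bb.
G up to Bb is 3 semitones, a half step narrower than a major third, so the interval is minor.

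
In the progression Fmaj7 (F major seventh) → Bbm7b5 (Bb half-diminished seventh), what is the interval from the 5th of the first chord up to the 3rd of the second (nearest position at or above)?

Fmaj7 (F major seventh) has C as its 5th, and Bbm7b5 (Bb half-diminished seventh) has Db as its 3rd.
From C to Db: 1 semitone over a second = minor.

m2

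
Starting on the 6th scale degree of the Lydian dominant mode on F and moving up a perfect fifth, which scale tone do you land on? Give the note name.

A

The scale is F G A B C D Eb.
The 6th scale degree is D; a perfect fifth above that is A — scale degree 3.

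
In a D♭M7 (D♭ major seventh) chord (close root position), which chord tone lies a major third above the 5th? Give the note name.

D♭Δ7 (D♭ major seventh) is spelled D♭–F–A♭–C.
The 5th is A♭. A major third above A♭ is C.
C is the chord's 7th.

C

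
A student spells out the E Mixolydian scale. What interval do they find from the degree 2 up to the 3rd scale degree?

The scale runs E F♯ G♯ A B C♯ D.
Degree 2 = F♯; degree 3 = G♯.
From F♯ to G♯ is 2 semitones, exactly the major second.

major 2nd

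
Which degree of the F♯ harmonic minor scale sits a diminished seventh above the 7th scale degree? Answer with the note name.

The scale is F♯ G♯ A B C♯ D E♯.
The 7th scale degree is E♯; a diminished seventh above that is D — scale degree 6.

D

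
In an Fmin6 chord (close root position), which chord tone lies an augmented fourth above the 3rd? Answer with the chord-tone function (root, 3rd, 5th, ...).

6th

The chord tones of Fm6 are F–A♭–C–D.
The 3rd is A♭. An augmented fourth above A♭ is D.
D is the chord's 6th.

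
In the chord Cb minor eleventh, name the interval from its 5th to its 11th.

Cbm11 (Cb minor eleventh) is spelled Cb-Ebb-Gb-Bbb-Db-Fb.
5th = Gb; 11th = Fb.
7 letter names make it a seventh; at 10 semitones (a half step narrower than major) the quality is minor.

minor seventh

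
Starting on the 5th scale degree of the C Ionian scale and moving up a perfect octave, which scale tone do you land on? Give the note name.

The scale is C D E F G A B.
The 5th scale degree is G; a perfect octave above that is G — scale degree 5.

G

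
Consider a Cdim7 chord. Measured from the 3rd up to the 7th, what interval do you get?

Spelling the chord: C–Eb–Gb–Bbb.
The 3rd is Eb and the 7th is Bbb.
From Eb to Bbb: 6 semitones over a fifth = diminished.

diminished fifth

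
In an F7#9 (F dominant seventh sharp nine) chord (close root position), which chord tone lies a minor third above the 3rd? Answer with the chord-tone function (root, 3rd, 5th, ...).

Spelling the chord: F, A, C, E♭, G♯.
The 3rd is A. A minor third above A is C.
C is the chord's 5th.

5th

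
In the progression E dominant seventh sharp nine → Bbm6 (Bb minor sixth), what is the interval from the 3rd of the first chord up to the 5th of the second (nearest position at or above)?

The 3rd of E dominant seventh sharp nine is G#; the 5th of Bbm6 (Bb minor sixth) is F.
G# up to F is 9 semitones, a whole step narrower than a major seventh, so the interval is diminished.

d7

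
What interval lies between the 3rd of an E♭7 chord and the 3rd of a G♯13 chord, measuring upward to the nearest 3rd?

augmented 3rd

E♭7 has G as its 3rd, and G♯13 has B♯ as its 3rd.
G up to B♯ is 5 semitones, a half step wider than a major third, so the interval is augmented.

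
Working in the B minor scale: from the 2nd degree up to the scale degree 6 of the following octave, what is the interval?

B natural minor: B C# D E F# G A.
That puts C# below G.
C# up to G is 18 semitones, a half step narrower than a perfect twelfth, so the interval is diminished.

diminished 12th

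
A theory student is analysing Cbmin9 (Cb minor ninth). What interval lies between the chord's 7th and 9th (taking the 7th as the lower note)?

major 3rd

The chord tones of Cbmin9 (Cb minor ninth) are Cb, Ebb, Gb, Bbb, Db.
That puts Bbb below Db.
Bbb up to Db spans 3 letter names and 4 semitones — a major third.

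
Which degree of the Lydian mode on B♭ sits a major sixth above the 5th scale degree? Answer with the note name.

D

The scale is B♭ C D E F G A.
The 5th scale degree is F; a major sixth above that is D — scale degree 3.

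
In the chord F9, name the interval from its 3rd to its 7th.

F9: F, A, C, Eb, G.
3rd = A; 7th = Eb.
5 letter names make it a fifth; at 6 semitones (a half step narrower than perfect) the quality is diminished.

diminished fifth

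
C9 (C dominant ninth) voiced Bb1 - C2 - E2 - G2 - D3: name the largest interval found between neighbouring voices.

Adjacent intervals: Bb1→C2 = major second; C2→E2 = major third; E2→G2 = minor third; G2→D3 = perfect fifth.
The largest is G2 to D3, a perfect fifth (7 semitones).

perfect fifth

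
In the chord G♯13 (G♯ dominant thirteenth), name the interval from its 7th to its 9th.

major 3rd

Spelling the chord: G♯–B♯–D♯–F♯–A♯–E♯.
7th = F♯; 9th = A♯.
F♯ up to A♯ spans 3 letter names and 4 semitones — a major third.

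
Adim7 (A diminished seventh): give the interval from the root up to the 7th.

Adim7 (A diminished seventh) is spelled A-C-E♭-G♭.
The root is A and the 7th is G♭.
7 letter names make it a seventh; at 9 semitones (a whole step narrower than major) the quality is diminished.

d7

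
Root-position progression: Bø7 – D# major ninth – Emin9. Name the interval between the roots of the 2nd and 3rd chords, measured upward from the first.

The roots are D# and E.
2 letter names make it a second; at 1 semitone (a half step narrower than major) the quality is minor.

minor second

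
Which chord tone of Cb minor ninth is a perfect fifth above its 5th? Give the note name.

Spelling the chord: Cb, Ebb, Gb, Bbb, Db.
The 5th is Gb. A perfect fifth above Gb is Db.
Db is the chord's 9th.

Db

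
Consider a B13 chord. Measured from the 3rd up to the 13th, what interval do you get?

perfect eleventh

Spelling the chord: B–D#–F#–A–C#–G#.
3rd = D#; 13th = G#.
D# up to G# spans 11 letter names and 17 semitones — a perfect eleventh.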